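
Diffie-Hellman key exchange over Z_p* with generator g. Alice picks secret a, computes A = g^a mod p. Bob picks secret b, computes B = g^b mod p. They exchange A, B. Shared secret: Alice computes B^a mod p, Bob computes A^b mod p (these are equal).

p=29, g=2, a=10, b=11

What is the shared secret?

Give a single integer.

Answer: 22

Derivation:
A = 2^10 mod 29  (bits of 10 = 1010)
  bit 0 = 1: r = r^2 * 2 mod 29 = 1^2 * 2 = 1*2 = 2
  bit 1 = 0: r = r^2 mod 29 = 2^2 = 4
  bit 2 = 1: r = r^2 * 2 mod 29 = 4^2 * 2 = 16*2 = 3
  bit 3 = 0: r = r^2 mod 29 = 3^2 = 9
  -> A = 9
B = 2^11 mod 29  (bits of 11 = 1011)
  bit 0 = 1: r = r^2 * 2 mod 29 = 1^2 * 2 = 1*2 = 2
  bit 1 = 0: r = r^2 mod 29 = 2^2 = 4
  bit 2 = 1: r = r^2 * 2 mod 29 = 4^2 * 2 = 16*2 = 3
  bit 3 = 1: r = r^2 * 2 mod 29 = 3^2 * 2 = 9*2 = 18
  -> B = 18
s = B^a = 18^10 mod 29  (bits of 10 = 1010)
  bit 0 = 1: r = r^2 * 18 mod 29 = 1^2 * 18 = 1*18 = 18
  bit 1 = 0: r = r^2 mod 29 = 18^2 = 5
  bit 2 = 1: r = r^2 * 18 mod 29 = 5^2 * 18 = 25*18 = 15
  bit 3 = 0: r = r^2 mod 29 = 15^2 = 22
  -> s = B^a = 22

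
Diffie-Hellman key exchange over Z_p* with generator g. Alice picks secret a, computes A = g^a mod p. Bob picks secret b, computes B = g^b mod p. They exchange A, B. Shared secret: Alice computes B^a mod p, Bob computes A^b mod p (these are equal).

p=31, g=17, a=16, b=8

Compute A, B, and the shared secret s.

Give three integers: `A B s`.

A = 17^16 mod 31  (bits of 16 = 10000)
  bit 0 = 1: r = r^2 * 17 mod 31 = 1^2 * 17 = 1*17 = 17
  bit 1 = 0: r = r^2 mod 31 = 17^2 = 10
  bit 2 = 0: r = r^2 mod 31 = 10^2 = 7
  bit 3 = 0: r = r^2 mod 31 = 7^2 = 18
  bit 4 = 0: r = r^2 mod 31 = 18^2 = 14
  -> A = 14
B = 17^8 mod 31  (bits of 8 = 1000)
  bit 0 = 1: r = r^2 * 17 mod 31 = 1^2 * 17 = 1*17 = 17
  bit 1 = 0: r = r^2 mod 31 = 17^2 = 10
  bit 2 = 0: r = r^2 mod 31 = 10^2 = 7
  bit 3 = 0: r = r^2 mod 31 = 7^2 = 18
  -> B = 18
s = B^a = 18^16 mod 31  (bits of 16 = 10000)
  bit 0 = 1: r = r^2 * 18 mod 31 = 1^2 * 18 = 1*18 = 18
  bit 1 = 0: r = r^2 mod 31 = 18^2 = 14
  bit 2 = 0: r = r^2 mod 31 = 14^2 = 10
  bit 3 = 0: r = r^2 mod 31 = 10^2 = 7
  bit 4 = 0: r = r^2 mod 31 = 7^2 = 18
  -> s = B^a = 18

Answer: 14 18 18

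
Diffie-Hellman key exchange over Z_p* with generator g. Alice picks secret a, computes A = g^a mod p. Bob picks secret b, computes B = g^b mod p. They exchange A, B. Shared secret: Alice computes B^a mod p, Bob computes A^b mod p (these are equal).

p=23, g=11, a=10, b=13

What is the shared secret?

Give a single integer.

Answer: 4

Derivation:
A = 11^10 mod 23  (bits of 10 = 1010)
  bit 0 = 1: r = r^2 * 11 mod 23 = 1^2 * 11 = 1*11 = 11
  bit 1 = 0: r = r^2 mod 23 = 11^2 = 6
  bit 2 = 1: r = r^2 * 11 mod 23 = 6^2 * 11 = 13*11 = 5
  bit 3 = 0: r = r^2 mod 23 = 5^2 = 2
  -> A = 2
B = 11^13 mod 23  (bits of 13 = 1101)
  bit 0 = 1: r = r^2 * 11 mod 23 = 1^2 * 11 = 1*11 = 11
  bit 1 = 1: r = r^2 * 11 mod 23 = 11^2 * 11 = 6*11 = 20
  bit 2 = 0: r = r^2 mod 23 = 20^2 = 9
  bit 3 = 1: r = r^2 * 11 mod 23 = 9^2 * 11 = 12*11 = 17
  -> B = 17
s = B^a = 17^10 mod 23  (bits of 10 = 1010)
  bit 0 = 1: r = r^2 * 17 mod 23 = 1^2 * 17 = 1*17 = 17
  bit 1 = 0: r = r^2 mod 23 = 17^2 = 13
  bit 2 = 1: r = r^2 * 17 mod 23 = 13^2 * 17 = 8*17 = 21
  bit 3 = 0: r = r^2 mod 23 = 21^2 = 4
  -> s = B^a = 4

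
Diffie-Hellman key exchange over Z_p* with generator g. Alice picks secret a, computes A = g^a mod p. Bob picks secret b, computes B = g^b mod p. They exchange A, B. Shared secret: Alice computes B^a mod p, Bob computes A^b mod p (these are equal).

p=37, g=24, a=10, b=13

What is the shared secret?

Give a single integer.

Answer: 3

Derivation:
A = 24^10 mod 37  (bits of 10 = 1010)
  bit 0 = 1: r = r^2 * 24 mod 37 = 1^2 * 24 = 1*24 = 24
  bit 1 = 0: r = r^2 mod 37 = 24^2 = 21
  bit 2 = 1: r = r^2 * 24 mod 37 = 21^2 * 24 = 34*24 = 2
  bit 3 = 0: r = r^2 mod 37 = 2^2 = 4
  -> A = 4
B = 24^13 mod 37  (bits of 13 = 1101)
  bit 0 = 1: r = r^2 * 24 mod 37 = 1^2 * 24 = 1*24 = 24
  bit 1 = 1: r = r^2 * 24 mod 37 = 24^2 * 24 = 21*24 = 23
  bit 2 = 0: r = r^2 mod 37 = 23^2 = 11
  bit 3 = 1: r = r^2 * 24 mod 37 = 11^2 * 24 = 10*24 = 18
  -> B = 18
s = B^a = 18^10 mod 37  (bits of 10 = 1010)
  bit 0 = 1: r = r^2 * 18 mod 37 = 1^2 * 18 = 1*18 = 18
  bit 1 = 0: r = r^2 mod 37 = 18^2 = 28
  bit 2 = 1: r = r^2 * 18 mod 37 = 28^2 * 18 = 7*18 = 15
  bit 3 = 0: r = r^2 mod 37 = 15^2 = 3
  -> s = B^a = 3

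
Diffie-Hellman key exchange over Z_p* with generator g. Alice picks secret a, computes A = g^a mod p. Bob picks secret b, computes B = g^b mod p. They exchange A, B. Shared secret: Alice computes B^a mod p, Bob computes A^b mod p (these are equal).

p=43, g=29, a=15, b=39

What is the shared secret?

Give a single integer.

Answer: 27

Derivation:
A = 29^15 mod 43  (bits of 15 = 1111)
  bit 0 = 1: r = r^2 * 29 mod 43 = 1^2 * 29 = 1*29 = 29
  bit 1 = 1: r = r^2 * 29 mod 43 = 29^2 * 29 = 24*29 = 8
  bit 2 = 1: r = r^2 * 29 mod 43 = 8^2 * 29 = 21*29 = 7
  bit 3 = 1: r = r^2 * 29 mod 43 = 7^2 * 29 = 6*29 = 2
  -> A = 2
B = 29^39 mod 43  (bits of 39 = 100111)
  bit 0 = 1: r = r^2 * 29 mod 43 = 1^2 * 29 = 1*29 = 29
  bit 1 = 0: r = r^2 mod 43 = 29^2 = 24
  bit 2 = 0: r = r^2 mod 43 = 24^2 = 17
  bit 3 = 1: r = r^2 * 29 mod 43 = 17^2 * 29 = 31*29 = 39
  bit 4 = 1: r = r^2 * 29 mod 43 = 39^2 * 29 = 16*29 = 34
  bit 5 = 1: r = r^2 * 29 mod 43 = 34^2 * 29 = 38*29 = 27
  -> B = 27
s = B^a = 27^15 mod 43  (bits of 15 = 1111)
  bit 0 = 1: r = r^2 * 27 mod 43 = 1^2 * 27 = 1*27 = 27
  bit 1 = 1: r = r^2 * 27 mod 43 = 27^2 * 27 = 41*27 = 32
  bit 2 = 1: r = r^2 * 27 mod 43 = 32^2 * 27 = 35*27 = 42
  bit 3 = 1: r = r^2 * 27 mod 43 = 42^2 * 27 = 1*27 = 27
  -> s = B^a = 27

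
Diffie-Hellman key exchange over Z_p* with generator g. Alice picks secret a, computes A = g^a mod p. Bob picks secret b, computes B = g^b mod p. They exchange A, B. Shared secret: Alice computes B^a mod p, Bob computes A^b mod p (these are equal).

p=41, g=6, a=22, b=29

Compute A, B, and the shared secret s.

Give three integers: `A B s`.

Answer: 5 22 8

Derivation:
A = 6^22 mod 41  (bits of 22 = 10110)
  bit 0 = 1: r = r^2 * 6 mod 41 = 1^2 * 6 = 1*6 = 6
  bit 1 = 0: r = r^2 mod 41 = 6^2 = 36
  bit 2 = 1: r = r^2 * 6 mod 41 = 36^2 * 6 = 25*6 = 27
  bit 3 = 1: r = r^2 * 6 mod 41 = 27^2 * 6 = 32*6 = 28
  bit 4 = 0: r = r^2 mod 41 = 28^2 = 5
  -> A = 5
B = 6^29 mod 41  (bits of 29 = 11101)
  bit 0 = 1: r = r^2 * 6 mod 41 = 1^2 * 6 = 1*6 = 6
  bit 1 = 1: r = r^2 * 6 mod 41 = 6^2 * 6 = 36*6 = 11
  bit 2 = 1: r = r^2 * 6 mod 41 = 11^2 * 6 = 39*6 = 29
  bit 3 = 0: r = r^2 mod 41 = 29^2 = 21
  bit 4 = 1: r = r^2 * 6 mod 41 = 21^2 * 6 = 31*6 = 22
  -> B = 22
s = B^a = 22^22 mod 41  (bits of 22 = 10110)
  bit 0 = 1: r = r^2 * 22 mod 41 = 1^2 * 22 = 1*22 = 22
  bit 1 = 0: r = r^2 mod 41 = 22^2 = 33
  bit 2 = 1: r = r^2 * 22 mod 41 = 33^2 * 22 = 23*22 = 14
  bit 3 = 1: r = r^2 * 22 mod 41 = 14^2 * 22 = 32*22 = 7
  bit 4 = 0: r = r^2 mod 41 = 7^2 = 8
  -> s = B^a = 8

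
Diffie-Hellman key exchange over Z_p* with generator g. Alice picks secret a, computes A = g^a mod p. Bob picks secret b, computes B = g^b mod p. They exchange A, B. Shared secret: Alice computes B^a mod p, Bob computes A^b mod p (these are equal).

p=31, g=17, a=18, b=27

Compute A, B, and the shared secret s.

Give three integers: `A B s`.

A = 17^18 mod 31  (bits of 18 = 10010)
  bit 0 = 1: r = r^2 * 17 mod 31 = 1^2 * 17 = 1*17 = 17
  bit 1 = 0: r = r^2 mod 31 = 17^2 = 10
  bit 2 = 0: r = r^2 mod 31 = 10^2 = 7
  bit 3 = 1: r = r^2 * 17 mod 31 = 7^2 * 17 = 18*17 = 27
  bit 4 = 0: r = r^2 mod 31 = 27^2 = 16
  -> A = 16
B = 17^27 mod 31  (bits of 27 = 11011)
  bit 0 = 1: r = r^2 * 17 mod 31 = 1^2 * 17 = 1*17 = 17
  bit 1 = 1: r = r^2 * 17 mod 31 = 17^2 * 17 = 10*17 = 15
  bit 2 = 0: r = r^2 mod 31 = 15^2 = 8
  bit 3 = 1: r = r^2 * 17 mod 31 = 8^2 * 17 = 2*17 = 3
  bit 4 = 1: r = r^2 * 17 mod 31 = 3^2 * 17 = 9*17 = 29
  -> B = 29
s = B^a = 29^18 mod 31  (bits of 18 = 10010)
  bit 0 = 1: r = r^2 * 29 mod 31 = 1^2 * 29 = 1*29 = 29
  bit 1 = 0: r = r^2 mod 31 = 29^2 = 4
  bit 2 = 0: r = r^2 mod 31 = 4^2 = 16
  bit 3 = 1: r = r^2 * 29 mod 31 = 16^2 * 29 = 8*29 = 15
  bit 4 = 0: r = r^2 mod 31 = 15^2 = 8
  -> s = B^a = 8

Answer: 16 29 8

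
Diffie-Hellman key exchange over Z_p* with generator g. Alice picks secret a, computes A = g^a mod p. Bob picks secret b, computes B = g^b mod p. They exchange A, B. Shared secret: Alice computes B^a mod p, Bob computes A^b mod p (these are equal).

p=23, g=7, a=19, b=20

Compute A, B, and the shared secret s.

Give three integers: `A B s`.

A = 7^19 mod 23  (bits of 19 = 10011)
  bit 0 = 1: r = r^2 * 7 mod 23 = 1^2 * 7 = 1*7 = 7
  bit 1 = 0: r = r^2 mod 23 = 7^2 = 3
  bit 2 = 0: r = r^2 mod 23 = 3^2 = 9
  bit 3 = 1: r = r^2 * 7 mod 23 = 9^2 * 7 = 12*7 = 15
  bit 4 = 1: r = r^2 * 7 mod 23 = 15^2 * 7 = 18*7 = 11
  -> A = 11
B = 7^20 mod 23  (bits of 20 = 10100)
  bit 0 = 1: r = r^2 * 7 mod 23 = 1^2 * 7 = 1*7 = 7
  bit 1 = 0: r = r^2 mod 23 = 7^2 = 3
  bit 2 = 1: r = r^2 * 7 mod 23 = 3^2 * 7 = 9*7 = 17
  bit 3 = 0: r = r^2 mod 23 = 17^2 = 13
  bit 4 = 0: r = r^2 mod 23 = 13^2 = 8
  -> B = 8
s = B^a = 8^19 mod 23  (bits of 19 = 10011)
  bit 0 = 1: r = r^2 * 8 mod 23 = 1^2 * 8 = 1*8 = 8
  bit 1 = 0: r = r^2 mod 23 = 8^2 = 18
  bit 2 = 0: r = r^2 mod 23 = 18^2 = 2
  bit 3 = 1: r = r^2 * 8 mod 23 = 2^2 * 8 = 4*8 = 9
  bit 4 = 1: r = r^2 * 8 mod 23 = 9^2 * 8 = 12*8 = 4
  -> s = B^a = 4

Answer: 11 8 4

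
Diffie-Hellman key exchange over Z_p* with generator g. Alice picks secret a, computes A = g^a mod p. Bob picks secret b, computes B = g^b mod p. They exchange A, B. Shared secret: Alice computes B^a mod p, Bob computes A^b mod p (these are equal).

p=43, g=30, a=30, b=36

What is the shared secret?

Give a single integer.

Answer: 21

Derivation:
A = 30^30 mod 43  (bits of 30 = 11110)
  bit 0 = 1: r = r^2 * 30 mod 43 = 1^2 * 30 = 1*30 = 30
  bit 1 = 1: r = r^2 * 30 mod 43 = 30^2 * 30 = 40*30 = 39
  bit 2 = 1: r = r^2 * 30 mod 43 = 39^2 * 30 = 16*30 = 7
  bit 3 = 1: r = r^2 * 30 mod 43 = 7^2 * 30 = 6*30 = 8
  bit 4 = 0: r = r^2 mod 43 = 8^2 = 21
  -> A = 21
B = 30^36 mod 43  (bits of 36 = 100100)
  bit 0 = 1: r = r^2 * 30 mod 43 = 1^2 * 30 = 1*30 = 30
  bit 1 = 0: r = r^2 mod 43 = 30^2 = 40
  bit 2 = 0: r = r^2 mod 43 = 40^2 = 9
  bit 3 = 1: r = r^2 * 30 mod 43 = 9^2 * 30 = 38*30 = 22
  bit 4 = 0: r = r^2 mod 43 = 22^2 = 11
  bit 5 = 0: r = r^2 mod 43 = 11^2 = 35
  -> B = 35
s = B^a = 35^30 mod 43  (bits of 30 = 11110)
  bit 0 = 1: r = r^2 * 35 mod 43 = 1^2 * 35 = 1*35 = 35
  bit 1 = 1: r = r^2 * 35 mod 43 = 35^2 * 35 = 21*35 = 4
  bit 2 = 1: r = r^2 * 35 mod 43 = 4^2 * 35 = 16*35 = 1
  bit 3 = 1: r = r^2 * 35 mod 43 = 1^2 * 35 = 1*35 = 35
  bit 4 = 0: r = r^2 mod 43 = 35^2 = 21
  -> s = B^a = 21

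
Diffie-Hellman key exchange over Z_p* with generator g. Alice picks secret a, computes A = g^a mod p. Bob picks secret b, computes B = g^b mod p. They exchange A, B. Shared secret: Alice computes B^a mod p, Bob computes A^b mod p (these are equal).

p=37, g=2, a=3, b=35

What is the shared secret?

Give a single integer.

Answer: 14

Derivation:
A = 2^3 mod 37  (bits of 3 = 11)
  bit 0 = 1: r = r^2 * 2 mod 37 = 1^2 * 2 = 1*2 = 2
  bit 1 = 1: r = r^2 * 2 mod 37 = 2^2 * 2 = 4*2 = 8
  -> A = 8
B = 2^35 mod 37  (bits of 35 = 100011)
  bit 0 = 1: r = r^2 * 2 mod 37 = 1^2 * 2 = 1*2 = 2
  bit 1 = 0: r = r^2 mod 37 = 2^2 = 4
  bit 2 = 0: r = r^2 mod 37 = 4^2 = 16
  bit 3 = 0: r = r^2 mod 37 = 16^2 = 34
  bit 4 = 1: r = r^2 * 2 mod 37 = 34^2 * 2 = 9*2 = 18
  bit 5 = 1: r = r^2 * 2 mod 37 = 18^2 * 2 = 28*2 = 19
  -> B = 19
s = B^a = 19^3 mod 37  (bits of 3 = 11)
  bit 0 = 1: r = r^2 * 19 mod 37 = 1^2 * 19 = 1*19 = 19
  bit 1 = 1: r = r^2 * 19 mod 37 = 19^2 * 19 = 28*19 = 14
  -> s = B^a = 14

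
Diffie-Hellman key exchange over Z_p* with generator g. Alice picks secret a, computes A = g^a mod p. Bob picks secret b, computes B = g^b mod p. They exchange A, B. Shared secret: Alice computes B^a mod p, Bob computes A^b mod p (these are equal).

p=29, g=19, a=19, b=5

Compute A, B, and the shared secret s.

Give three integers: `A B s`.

A = 19^19 mod 29  (bits of 19 = 10011)
  bit 0 = 1: r = r^2 * 19 mod 29 = 1^2 * 19 = 1*19 = 19
  bit 1 = 0: r = r^2 mod 29 = 19^2 = 13
  bit 2 = 0: r = r^2 mod 29 = 13^2 = 24
  bit 3 = 1: r = r^2 * 19 mod 29 = 24^2 * 19 = 25*19 = 11
  bit 4 = 1: r = r^2 * 19 mod 29 = 11^2 * 19 = 5*19 = 8
  -> A = 8
B = 19^5 mod 29  (bits of 5 = 101)
  bit 0 = 1: r = r^2 * 19 mod 29 = 1^2 * 19 = 1*19 = 19
  bit 1 = 0: r = r^2 mod 29 = 19^2 = 13
  bit 2 = 1: r = r^2 * 19 mod 29 = 13^2 * 19 = 24*19 = 21
  -> B = 21
s = B^a = 21^19 mod 29  (bits of 19 = 10011)
  bit 0 = 1: r = r^2 * 21 mod 29 = 1^2 * 21 = 1*21 = 21
  bit 1 = 0: r = r^2 mod 29 = 21^2 = 6
  bit 2 = 0: r = r^2 mod 29 = 6^2 = 7
  bit 3 = 1: r = r^2 * 21 mod 29 = 7^2 * 21 = 20*21 = 14
  bit 4 = 1: r = r^2 * 21 mod 29 = 14^2 * 21 = 22*21 = 27
  -> s = B^a = 27

Answer: 8 21 27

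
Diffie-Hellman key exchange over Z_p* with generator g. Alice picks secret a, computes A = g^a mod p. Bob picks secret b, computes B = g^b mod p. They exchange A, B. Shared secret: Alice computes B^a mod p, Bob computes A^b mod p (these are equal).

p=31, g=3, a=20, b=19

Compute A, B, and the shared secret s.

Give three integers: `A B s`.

A = 3^20 mod 31  (bits of 20 = 10100)
  bit 0 = 1: r = r^2 * 3 mod 31 = 1^2 * 3 = 1*3 = 3
  bit 1 = 0: r = r^2 mod 31 = 3^2 = 9
  bit 2 = 1: r = r^2 * 3 mod 31 = 9^2 * 3 = 19*3 = 26
  bit 3 = 0: r = r^2 mod 31 = 26^2 = 25
  bit 4 = 0: r = r^2 mod 31 = 25^2 = 5
  -> A = 5
B = 3^19 mod 31  (bits of 19 = 10011)
  bit 0 = 1: r = r^2 * 3 mod 31 = 1^2 * 3 = 1*3 = 3
  bit 1 = 0: r = r^2 mod 31 = 3^2 = 9
  bit 2 = 0: r = r^2 mod 31 = 9^2 = 19
  bit 3 = 1: r = r^2 * 3 mod 31 = 19^2 * 3 = 20*3 = 29
  bit 4 = 1: r = r^2 * 3 mod 31 = 29^2 * 3 = 4*3 = 12
  -> B = 12
s = B^a = 12^20 mod 31  (bits of 20 = 10100)
  bit 0 = 1: r = r^2 * 12 mod 31 = 1^2 * 12 = 1*12 = 12
  bit 1 = 0: r = r^2 mod 31 = 12^2 = 20
  bit 2 = 1: r = r^2 * 12 mod 31 = 20^2 * 12 = 28*12 = 26
  bit 3 = 0: r = r^2 mod 31 = 26^2 = 25
  bit 4 = 0: r = r^2 mod 31 = 25^2 = 5
  -> s = B^a = 5

Answer: 5 12 5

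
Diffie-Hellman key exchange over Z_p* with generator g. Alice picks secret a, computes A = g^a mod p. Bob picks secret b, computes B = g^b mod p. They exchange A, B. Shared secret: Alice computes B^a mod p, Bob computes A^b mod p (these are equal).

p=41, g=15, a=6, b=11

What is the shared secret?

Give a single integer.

Answer: 36

Derivation:
A = 15^6 mod 41  (bits of 6 = 110)
  bit 0 = 1: r = r^2 * 15 mod 41 = 1^2 * 15 = 1*15 = 15
  bit 1 = 1: r = r^2 * 15 mod 41 = 15^2 * 15 = 20*15 = 13
  bit 2 = 0: r = r^2 mod 41 = 13^2 = 5
  -> A = 5
B = 15^11 mod 41  (bits of 11 = 1011)
  bit 0 = 1: r = r^2 * 15 mod 41 = 1^2 * 15 = 1*15 = 15
  bit 1 = 0: r = r^2 mod 41 = 15^2 = 20
  bit 2 = 1: r = r^2 * 15 mod 41 = 20^2 * 15 = 31*15 = 14
  bit 3 = 1: r = r^2 * 15 mod 41 = 14^2 * 15 = 32*15 = 29
  -> B = 29
s = B^a = 29^6 mod 41  (bits of 6 = 110)
  bit 0 = 1: r = r^2 * 29 mod 41 = 1^2 * 29 = 1*29 = 29
  bit 1 = 1: r = r^2 * 29 mod 41 = 29^2 * 29 = 21*29 = 35
  bit 2 = 0: r = r^2 mod 41 = 35^2 = 36
  -> s = B^a = 36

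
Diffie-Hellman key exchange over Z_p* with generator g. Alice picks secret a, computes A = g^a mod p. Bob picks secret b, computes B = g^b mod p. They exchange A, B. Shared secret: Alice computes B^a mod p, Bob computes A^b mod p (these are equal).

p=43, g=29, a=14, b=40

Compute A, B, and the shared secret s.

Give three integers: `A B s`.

Answer: 6 9 6

Derivation:
A = 29^14 mod 43  (bits of 14 = 1110)
  bit 0 = 1: r = r^2 * 29 mod 43 = 1^2 * 29 = 1*29 = 29
  bit 1 = 1: r = r^2 * 29 mod 43 = 29^2 * 29 = 24*29 = 8
  bit 2 = 1: r = r^2 * 29 mod 43 = 8^2 * 29 = 21*29 = 7
  bit 3 = 0: r = r^2 mod 43 = 7^2 = 6
  -> A = 6
B = 29^40 mod 43  (bits of 40 = 101000)
  bit 0 = 1: r = r^2 * 29 mod 43 = 1^2 * 29 = 1*29 = 29
  bit 1 = 0: r = r^2 mod 43 = 29^2 = 24
  bit 2 = 1: r = r^2 * 29 mod 43 = 24^2 * 29 = 17*29 = 20
  bit 3 = 0: r = r^2 mod 43 = 20^2 = 13
  bit 4 = 0: r = r^2 mod 43 = 13^2 = 40
  bit 5 = 0: r = r^2 mod 43 = 40^2 = 9
  -> B = 9
s = B^a = 9^14 mod 43  (bits of 14 = 1110)
  bit 0 = 1: r = r^2 * 9 mod 43 = 1^2 * 9 = 1*9 = 9
  bit 1 = 1: r = r^2 * 9 mod 43 = 9^2 * 9 = 38*9 = 41
  bit 2 = 1: r = r^2 * 9 mod 43 = 41^2 * 9 = 4*9 = 36
  bit 3 = 0: r = r^2 mod 43 = 36^2 = 6
  -> s = B^a = 6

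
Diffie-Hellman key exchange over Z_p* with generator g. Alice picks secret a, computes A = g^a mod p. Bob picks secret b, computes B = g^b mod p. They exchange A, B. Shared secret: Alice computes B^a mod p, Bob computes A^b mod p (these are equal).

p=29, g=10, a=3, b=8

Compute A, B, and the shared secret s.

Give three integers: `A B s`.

A = 10^3 mod 29  (bits of 3 = 11)
  bit 0 = 1: r = r^2 * 10 mod 29 = 1^2 * 10 = 1*10 = 10
  bit 1 = 1: r = r^2 * 10 mod 29 = 10^2 * 10 = 13*10 = 14
  -> A = 14
B = 10^8 mod 29  (bits of 8 = 1000)
  bit 0 = 1: r = r^2 * 10 mod 29 = 1^2 * 10 = 1*10 = 10
  bit 1 = 0: r = r^2 mod 29 = 10^2 = 13
  bit 2 = 0: r = r^2 mod 29 = 13^2 = 24
  bit 3 = 0: r = r^2 mod 29 = 24^2 = 25
  -> B = 25
s = B^a = 25^3 mod 29  (bits of 3 = 11)
  bit 0 = 1: r = r^2 * 25 mod 29 = 1^2 * 25 = 1*25 = 25
  bit 1 = 1: r = r^2 * 25 mod 29 = 25^2 * 25 = 16*25 = 23
  -> s = B^a = 23

Answer: 14 25 23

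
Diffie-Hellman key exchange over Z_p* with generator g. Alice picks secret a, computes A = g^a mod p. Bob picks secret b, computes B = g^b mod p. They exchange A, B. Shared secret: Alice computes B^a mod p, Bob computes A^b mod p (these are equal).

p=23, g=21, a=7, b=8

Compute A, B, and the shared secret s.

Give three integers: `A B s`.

A = 21^7 mod 23  (bits of 7 = 111)
  bit 0 = 1: r = r^2 * 21 mod 23 = 1^2 * 21 = 1*21 = 21
  bit 1 = 1: r = r^2 * 21 mod 23 = 21^2 * 21 = 4*21 = 15
  bit 2 = 1: r = r^2 * 21 mod 23 = 15^2 * 21 = 18*21 = 10
  -> A = 10
B = 21^8 mod 23  (bits of 8 = 1000)
  bit 0 = 1: r = r^2 * 21 mod 23 = 1^2 * 21 = 1*21 = 21
  bit 1 = 0: r = r^2 mod 23 = 21^2 = 4
  bit 2 = 0: r = r^2 mod 23 = 4^2 = 16
  bit 3 = 0: r = r^2 mod 23 = 16^2 = 3
  -> B = 3
s = B^a = 3^7 mod 23  (bits of 7 = 111)
  bit 0 = 1: r = r^2 * 3 mod 23 = 1^2 * 3 = 1*3 = 3
  bit 1 = 1: r = r^2 * 3 mod 23 = 3^2 * 3 = 9*3 = 4
  bit 2 = 1: r = r^2 * 3 mod 23 = 4^2 * 3 = 16*3 = 2
  -> s = B^a = 2

Answer: 10 3 2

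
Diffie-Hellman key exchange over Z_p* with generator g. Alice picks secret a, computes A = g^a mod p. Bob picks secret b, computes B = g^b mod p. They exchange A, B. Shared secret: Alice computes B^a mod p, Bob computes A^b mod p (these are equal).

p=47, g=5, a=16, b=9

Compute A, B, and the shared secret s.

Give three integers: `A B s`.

A = 5^16 mod 47  (bits of 16 = 10000)
  bit 0 = 1: r = r^2 * 5 mod 47 = 1^2 * 5 = 1*5 = 5
  bit 1 = 0: r = r^2 mod 47 = 5^2 = 25
  bit 2 = 0: r = r^2 mod 47 = 25^2 = 14
  bit 3 = 0: r = r^2 mod 47 = 14^2 = 8
  bit 4 = 0: r = r^2 mod 47 = 8^2 = 17
  -> A = 17
B = 5^9 mod 47  (bits of 9 = 1001)
  bit 0 = 1: r = r^2 * 5 mod 47 = 1^2 * 5 = 1*5 = 5
  bit 1 = 0: r = r^2 mod 47 = 5^2 = 25
  bit 2 = 0: r = r^2 mod 47 = 25^2 = 14
  bit 3 = 1: r = r^2 * 5 mod 47 = 14^2 * 5 = 8*5 = 40
  -> B = 40
s = B^a = 40^16 mod 47  (bits of 16 = 10000)
  bit 0 = 1: r = r^2 * 40 mod 47 = 1^2 * 40 = 1*40 = 40
  bit 1 = 0: r = r^2 mod 47 = 40^2 = 2
  bit 2 = 0: r = r^2 mod 47 = 2^2 = 4
  bit 3 = 0: r = r^2 mod 47 = 4^2 = 16
  bit 4 = 0: r = r^2 mod 47 = 16^2 = 21
  -> s = B^a = 21

Answer: 17 40 21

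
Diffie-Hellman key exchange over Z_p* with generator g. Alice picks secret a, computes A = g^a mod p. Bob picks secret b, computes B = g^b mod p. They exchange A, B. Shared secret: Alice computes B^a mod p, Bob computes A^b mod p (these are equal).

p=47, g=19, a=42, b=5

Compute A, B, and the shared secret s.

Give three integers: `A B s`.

Answer: 14 45 3

Derivation:
A = 19^42 mod 47  (bits of 42 = 101010)
  bit 0 = 1: r = r^2 * 19 mod 47 = 1^2 * 19 = 1*19 = 19
  bit 1 = 0: r = r^2 mod 47 = 19^2 = 32
  bit 2 = 1: r = r^2 * 19 mod 47 = 32^2 * 19 = 37*19 = 45
  bit 3 = 0: r = r^2 mod 47 = 45^2 = 4
  bit 4 = 1: r = r^2 * 19 mod 47 = 4^2 * 19 = 16*19 = 22
  bit 5 = 0: r = r^2 mod 47 = 22^2 = 14
  -> A = 14
B = 19^5 mod 47  (bits of 5 = 101)
  bit 0 = 1: r = r^2 * 19 mod 47 = 1^2 * 19 = 1*19 = 19
  bit 1 = 0: r = r^2 mod 47 = 19^2 = 32
  bit 2 = 1: r = r^2 * 19 mod 47 = 32^2 * 19 = 37*19 = 45
  -> B = 45
s = B^a = 45^42 mod 47  (bits of 42 = 101010)
  bit 0 = 1: r = r^2 * 45 mod 47 = 1^2 * 45 = 1*45 = 45
  bit 1 = 0: r = r^2 mod 47 = 45^2 = 4
  bit 2 = 1: r = r^2 * 45 mod 47 = 4^2 * 45 = 16*45 = 15
  bit 3 = 0: r = r^2 mod 47 = 15^2 = 37
  bit 4 = 1: r = r^2 * 45 mod 47 = 37^2 * 45 = 6*45 = 35
  bit 5 = 0: r = r^2 mod 47 = 35^2 = 3
  -> s = B^a = 3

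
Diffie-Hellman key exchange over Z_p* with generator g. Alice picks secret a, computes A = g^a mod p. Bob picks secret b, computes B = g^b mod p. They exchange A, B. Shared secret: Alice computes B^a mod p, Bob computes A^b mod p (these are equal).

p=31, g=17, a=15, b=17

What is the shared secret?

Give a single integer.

A = 17^15 mod 31  (bits of 15 = 1111)
  bit 0 = 1: r = r^2 * 17 mod 31 = 1^2 * 17 = 1*17 = 17
  bit 1 = 1: r = r^2 * 17 mod 31 = 17^2 * 17 = 10*17 = 15
  bit 2 = 1: r = r^2 * 17 mod 31 = 15^2 * 17 = 8*17 = 12
  bit 3 = 1: r = r^2 * 17 mod 31 = 12^2 * 17 = 20*17 = 30
  -> A = 30
B = 17^17 mod 31  (bits of 17 = 10001)
  bit 0 = 1: r = r^2 * 17 mod 31 = 1^2 * 17 = 1*17 = 17
  bit 1 = 0: r = r^2 mod 31 = 17^2 = 10
  bit 2 = 0: r = r^2 mod 31 = 10^2 = 7
  bit 3 = 0: r = r^2 mod 31 = 7^2 = 18
  bit 4 = 1: r = r^2 * 17 mod 31 = 18^2 * 17 = 14*17 = 21
  -> B = 21
s = B^a = 21^15 mod 31  (bits of 15 = 1111)
  bit 0 = 1: r = r^2 * 21 mod 31 = 1^2 * 21 = 1*21 = 21
  bit 1 = 1: r = r^2 * 21 mod 31 = 21^2 * 21 = 7*21 = 23
  bit 2 = 1: r = r^2 * 21 mod 31 = 23^2 * 21 = 2*21 = 11
  bit 3 = 1: r = r^2 * 21 mod 31 = 11^2 * 21 = 28*21 = 30
  -> s = B^a = 30

Answer: 30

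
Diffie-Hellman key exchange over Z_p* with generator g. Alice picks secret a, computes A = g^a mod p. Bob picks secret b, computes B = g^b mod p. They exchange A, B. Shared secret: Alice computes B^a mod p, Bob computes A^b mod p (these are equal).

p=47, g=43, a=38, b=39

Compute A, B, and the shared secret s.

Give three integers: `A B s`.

Answer: 34 5 6

Derivation:
A = 43^38 mod 47  (bits of 38 = 100110)
  bit 0 = 1: r = r^2 * 43 mod 47 = 1^2 * 43 = 1*43 = 43
  bit 1 = 0: r = r^2 mod 47 = 43^2 = 16
  bit 2 = 0: r = r^2 mod 47 = 16^2 = 21
  bit 3 = 1: r = r^2 * 43 mod 47 = 21^2 * 43 = 18*43 = 22
  bit 4 = 1: r = r^2 * 43 mod 47 = 22^2 * 43 = 14*43 = 38
  bit 5 = 0: r = r^2 mod 47 = 38^2 = 34
  -> A = 34
B = 43^39 mod 47  (bits of 39 = 100111)
  bit 0 = 1: r = r^2 * 43 mod 47 = 1^2 * 43 = 1*43 = 43
  bit 1 = 0: r = r^2 mod 47 = 43^2 = 16
  bit 2 = 0: r = r^2 mod 47 = 16^2 = 21
  bit 3 = 1: r = r^2 * 43 mod 47 = 21^2 * 43 = 18*43 = 22
  bit 4 = 1: r = r^2 * 43 mod 47 = 22^2 * 43 = 14*43 = 38
  bit 5 = 1: r = r^2 * 43 mod 47 = 38^2 * 43 = 34*43 = 5
  -> B = 5
s = B^a = 5^38 mod 47  (bits of 38 = 100110)
  bit 0 = 1: r = r^2 * 5 mod 47 = 1^2 * 5 = 1*5 = 5
  bit 1 = 0: r = r^2 mod 47 = 5^2 = 25
  bit 2 = 0: r = r^2 mod 47 = 25^2 = 14
  bit 3 = 1: r = r^2 * 5 mod 47 = 14^2 * 5 = 8*5 = 40
  bit 4 = 1: r = r^2 * 5 mod 47 = 40^2 * 5 = 2*5 = 10
  bit 5 = 0: r = r^2 mod 47 = 10^2 = 6
  -> s = B^a = 6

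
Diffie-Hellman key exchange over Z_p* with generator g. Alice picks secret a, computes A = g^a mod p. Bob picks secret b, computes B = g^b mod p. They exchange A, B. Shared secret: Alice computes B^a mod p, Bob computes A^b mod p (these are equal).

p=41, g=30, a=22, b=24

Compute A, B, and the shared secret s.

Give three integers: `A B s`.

Answer: 2 37 16

Derivation:
A = 30^22 mod 41  (bits of 22 = 10110)
  bit 0 = 1: r = r^2 * 30 mod 41 = 1^2 * 30 = 1*30 = 30
  bit 1 = 0: r = r^2 mod 41 = 30^2 = 39
  bit 2 = 1: r = r^2 * 30 mod 41 = 39^2 * 30 = 4*30 = 38
  bit 3 = 1: r = r^2 * 30 mod 41 = 38^2 * 30 = 9*30 = 24
  bit 4 = 0: r = r^2 mod 41 = 24^2 = 2
  -> A = 2
B = 30^24 mod 41  (bits of 24 = 11000)
  bit 0 = 1: r = r^2 * 30 mod 41 = 1^2 * 30 = 1*30 = 30
  bit 1 = 1: r = r^2 * 30 mod 41 = 30^2 * 30 = 39*30 = 22
  bit 2 = 0: r = r^2 mod 41 = 22^2 = 33
  bit 3 = 0: r = r^2 mod 41 = 33^2 = 23
  bit 4 = 0: r = r^2 mod 41 = 23^2 = 37
  -> B = 37
s = B^a = 37^22 mod 41  (bits of 22 = 10110)
  bit 0 = 1: r = r^2 * 37 mod 41 = 1^2 * 37 = 1*37 = 37
  bit 1 = 0: r = r^2 mod 41 = 37^2 = 16
  bit 2 = 1: r = r^2 * 37 mod 41 = 16^2 * 37 = 10*37 = 1
  bit 3 = 1: r = r^2 * 37 mod 41 = 1^2 * 37 = 1*37 = 37
  bit 4 = 0: r = r^2 mod 41 = 37^2 = 16
  -> s = B^a = 16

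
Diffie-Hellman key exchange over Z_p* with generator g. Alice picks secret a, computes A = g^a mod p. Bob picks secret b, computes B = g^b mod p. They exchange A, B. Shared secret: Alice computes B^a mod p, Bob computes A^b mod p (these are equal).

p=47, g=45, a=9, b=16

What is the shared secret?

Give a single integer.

A = 45^9 mod 47  (bits of 9 = 1001)
  bit 0 = 1: r = r^2 * 45 mod 47 = 1^2 * 45 = 1*45 = 45
  bit 1 = 0: r = r^2 mod 47 = 45^2 = 4
  bit 2 = 0: r = r^2 mod 47 = 4^2 = 16
  bit 3 = 1: r = r^2 * 45 mod 47 = 16^2 * 45 = 21*45 = 5
  -> A = 5
B = 45^16 mod 47  (bits of 16 = 10000)
  bit 0 = 1: r = r^2 * 45 mod 47 = 1^2 * 45 = 1*45 = 45
  bit 1 = 0: r = r^2 mod 47 = 45^2 = 4
  bit 2 = 0: r = r^2 mod 47 = 4^2 = 16
  bit 3 = 0: r = r^2 mod 47 = 16^2 = 21
  bit 4 = 0: r = r^2 mod 47 = 21^2 = 18
  -> B = 18
s = B^a = 18^9 mod 47  (bits of 9 = 1001)
  bit 0 = 1: r = r^2 * 18 mod 47 = 1^2 * 18 = 1*18 = 18
  bit 1 = 0: r = r^2 mod 47 = 18^2 = 42
  bit 2 = 0: r = r^2 mod 47 = 42^2 = 25
  bit 3 = 1: r = r^2 * 18 mod 47 = 25^2 * 18 = 14*18 = 17
  -> s = B^a = 17

Answer: 17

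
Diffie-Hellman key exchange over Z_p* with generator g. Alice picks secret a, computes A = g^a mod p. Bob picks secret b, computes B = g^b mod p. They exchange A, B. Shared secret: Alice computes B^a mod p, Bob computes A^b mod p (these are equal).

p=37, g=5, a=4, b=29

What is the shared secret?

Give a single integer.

A = 5^4 mod 37  (bits of 4 = 100)
  bit 0 = 1: r = r^2 * 5 mod 37 = 1^2 * 5 = 1*5 = 5
  bit 1 = 0: r = r^2 mod 37 = 5^2 = 25
  bit 2 = 0: r = r^2 mod 37 = 25^2 = 33
  -> A = 33
B = 5^29 mod 37  (bits of 29 = 11101)
  bit 0 = 1: r = r^2 * 5 mod 37 = 1^2 * 5 = 1*5 = 5
  bit 1 = 1: r = r^2 * 5 mod 37 = 5^2 * 5 = 25*5 = 14
  bit 2 = 1: r = r^2 * 5 mod 37 = 14^2 * 5 = 11*5 = 18
  bit 3 = 0: r = r^2 mod 37 = 18^2 = 28
  bit 4 = 1: r = r^2 * 5 mod 37 = 28^2 * 5 = 7*5 = 35
  -> B = 35
s = B^a = 35^4 mod 37  (bits of 4 = 100)
  bit 0 = 1: r = r^2 * 35 mod 37 = 1^2 * 35 = 1*35 = 35
  bit 1 = 0: r = r^2 mod 37 = 35^2 = 4
  bit 2 = 0: r = r^2 mod 37 = 4^2 = 16
  -> s = B^a = 16

Answer: 16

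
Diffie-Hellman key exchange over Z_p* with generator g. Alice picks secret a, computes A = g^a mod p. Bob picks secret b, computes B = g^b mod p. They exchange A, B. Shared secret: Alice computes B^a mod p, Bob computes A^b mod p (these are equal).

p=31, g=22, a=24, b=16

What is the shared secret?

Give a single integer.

A = 22^24 mod 31  (bits of 24 = 11000)
  bit 0 = 1: r = r^2 * 22 mod 31 = 1^2 * 22 = 1*22 = 22
  bit 1 = 1: r = r^2 * 22 mod 31 = 22^2 * 22 = 19*22 = 15
  bit 2 = 0: r = r^2 mod 31 = 15^2 = 8
  bit 3 = 0: r = r^2 mod 31 = 8^2 = 2
  bit 4 = 0: r = r^2 mod 31 = 2^2 = 4
  -> A = 4
B = 22^16 mod 31  (bits of 16 = 10000)
  bit 0 = 1: r = r^2 * 22 mod 31 = 1^2 * 22 = 1*22 = 22
  bit 1 = 0: r = r^2 mod 31 = 22^2 = 19
  bit 2 = 0: r = r^2 mod 31 = 19^2 = 20
  bit 3 = 0: r = r^2 mod 31 = 20^2 = 28
  bit 4 = 0: r = r^2 mod 31 = 28^2 = 9
  -> B = 9
s = B^a = 9^24 mod 31  (bits of 24 = 11000)
  bit 0 = 1: r = r^2 * 9 mod 31 = 1^2 * 9 = 1*9 = 9
  bit 1 = 1: r = r^2 * 9 mod 31 = 9^2 * 9 = 19*9 = 16
  bit 2 = 0: r = r^2 mod 31 = 16^2 = 8
  bit 3 = 0: r = r^2 mod 31 = 8^2 = 2
  bit 4 = 0: r = r^2 mod 31 = 2^2 = 4
  -> s = B^a = 4

Answer: 4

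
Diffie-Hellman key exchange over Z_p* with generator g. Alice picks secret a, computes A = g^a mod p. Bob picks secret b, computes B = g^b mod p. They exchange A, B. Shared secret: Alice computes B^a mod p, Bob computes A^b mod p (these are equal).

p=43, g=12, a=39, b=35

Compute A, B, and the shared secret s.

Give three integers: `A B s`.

A = 12^39 mod 43  (bits of 39 = 100111)
  bit 0 = 1: r = r^2 * 12 mod 43 = 1^2 * 12 = 1*12 = 12
  bit 1 = 0: r = r^2 mod 43 = 12^2 = 15
  bit 2 = 0: r = r^2 mod 43 = 15^2 = 10
  bit 3 = 1: r = r^2 * 12 mod 43 = 10^2 * 12 = 14*12 = 39
  bit 4 = 1: r = r^2 * 12 mod 43 = 39^2 * 12 = 16*12 = 20
  bit 5 = 1: r = r^2 * 12 mod 43 = 20^2 * 12 = 13*12 = 27
  -> A = 27
B = 12^35 mod 43  (bits of 35 = 100011)
  bit 0 = 1: r = r^2 * 12 mod 43 = 1^2 * 12 = 1*12 = 12
  bit 1 = 0: r = r^2 mod 43 = 12^2 = 15
  bit 2 = 0: r = r^2 mod 43 = 15^2 = 10
  bit 3 = 0: r = r^2 mod 43 = 10^2 = 14
  bit 4 = 1: r = r^2 * 12 mod 43 = 14^2 * 12 = 24*12 = 30
  bit 5 = 1: r = r^2 * 12 mod 43 = 30^2 * 12 = 40*12 = 7
  -> B = 7
s = B^a = 7^39 mod 43  (bits of 39 = 100111)
  bit 0 = 1: r = r^2 * 7 mod 43 = 1^2 * 7 = 1*7 = 7
  bit 1 = 0: r = r^2 mod 43 = 7^2 = 6
  bit 2 = 0: r = r^2 mod 43 = 6^2 = 36
  bit 3 = 1: r = r^2 * 7 mod 43 = 36^2 * 7 = 6*7 = 42
  bit 4 = 1: r = r^2 * 7 mod 43 = 42^2 * 7 = 1*7 = 7
  bit 5 = 1: r = r^2 * 7 mod 43 = 7^2 * 7 = 6*7 = 42
  -> s = B^a = 42

Answer: 27 7 42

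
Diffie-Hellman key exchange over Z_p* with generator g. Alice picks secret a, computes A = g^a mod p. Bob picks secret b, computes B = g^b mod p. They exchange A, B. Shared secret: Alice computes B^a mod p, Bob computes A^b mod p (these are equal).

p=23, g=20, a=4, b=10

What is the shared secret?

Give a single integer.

Answer: 2

Derivation:
A = 20^4 mod 23  (bits of 4 = 100)
  bit 0 = 1: r = r^2 * 20 mod 23 = 1^2 * 20 = 1*20 = 20
  bit 1 = 0: r = r^2 mod 23 = 20^2 = 9
  bit 2 = 0: r = r^2 mod 23 = 9^2 = 12
  -> A = 12
B = 20^10 mod 23  (bits of 10 = 1010)
  bit 0 = 1: r = r^2 * 20 mod 23 = 1^2 * 20 = 1*20 = 20
  bit 1 = 0: r = r^2 mod 23 = 20^2 = 9
  bit 2 = 1: r = r^2 * 20 mod 23 = 9^2 * 20 = 12*20 = 10
  bit 3 = 0: r = r^2 mod 23 = 10^2 = 8
  -> B = 8
s = B^a = 8^4 mod 23  (bits of 4 = 100)
  bit 0 = 1: r = r^2 * 8 mod 23 = 1^2 * 8 = 1*8 = 8
  bit 1 = 0: r = r^2 mod 23 = 8^2 = 18
  bit 2 = 0: r = r^2 mod 23 = 18^2 = 2
  -> s = B^a = 2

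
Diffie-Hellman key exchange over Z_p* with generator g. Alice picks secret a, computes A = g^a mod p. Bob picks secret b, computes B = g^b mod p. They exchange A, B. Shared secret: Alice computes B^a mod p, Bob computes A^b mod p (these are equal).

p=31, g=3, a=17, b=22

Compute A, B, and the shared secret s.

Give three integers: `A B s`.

A = 3^17 mod 31  (bits of 17 = 10001)
  bit 0 = 1: r = r^2 * 3 mod 31 = 1^2 * 3 = 1*3 = 3
  bit 1 = 0: r = r^2 mod 31 = 3^2 = 9
  bit 2 = 0: r = r^2 mod 31 = 9^2 = 19
  bit 3 = 0: r = r^2 mod 31 = 19^2 = 20
  bit 4 = 1: r = r^2 * 3 mod 31 = 20^2 * 3 = 28*3 = 22
  -> A = 22
B = 3^22 mod 31  (bits of 22 = 10110)
  bit 0 = 1: r = r^2 * 3 mod 31 = 1^2 * 3 = 1*3 = 3
  bit 1 = 0: r = r^2 mod 31 = 3^2 = 9
  bit 2 = 1: r = r^2 * 3 mod 31 = 9^2 * 3 = 19*3 = 26
  bit 3 = 1: r = r^2 * 3 mod 31 = 26^2 * 3 = 25*3 = 13
  bit 4 = 0: r = r^2 mod 31 = 13^2 = 14
  -> B = 14
s = B^a = 14^17 mod 31  (bits of 17 = 10001)
  bit 0 = 1: r = r^2 * 14 mod 31 = 1^2 * 14 = 1*14 = 14
  bit 1 = 0: r = r^2 mod 31 = 14^2 = 10
  bit 2 = 0: r = r^2 mod 31 = 10^2 = 7
  bit 3 = 0: r = r^2 mod 31 = 7^2 = 18
  bit 4 = 1: r = r^2 * 14 mod 31 = 18^2 * 14 = 14*14 = 10
  -> s = B^a = 10

Answer: 22 14 10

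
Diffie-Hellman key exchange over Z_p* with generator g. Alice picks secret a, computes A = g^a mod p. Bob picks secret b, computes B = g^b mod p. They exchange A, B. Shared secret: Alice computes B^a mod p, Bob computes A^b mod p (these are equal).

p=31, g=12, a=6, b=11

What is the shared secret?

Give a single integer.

A = 12^6 mod 31  (bits of 6 = 110)
  bit 0 = 1: r = r^2 * 12 mod 31 = 1^2 * 12 = 1*12 = 12
  bit 1 = 1: r = r^2 * 12 mod 31 = 12^2 * 12 = 20*12 = 23
  bit 2 = 0: r = r^2 mod 31 = 23^2 = 2
  -> A = 2
B = 12^11 mod 31  (bits of 11 = 1011)
  bit 0 = 1: r = r^2 * 12 mod 31 = 1^2 * 12 = 1*12 = 12
  bit 1 = 0: r = r^2 mod 31 = 12^2 = 20
  bit 2 = 1: r = r^2 * 12 mod 31 = 20^2 * 12 = 28*12 = 26
  bit 3 = 1: r = r^2 * 12 mod 31 = 26^2 * 12 = 25*12 = 21
  -> B = 21
s = B^a = 21^6 mod 31  (bits of 6 = 110)
  bit 0 = 1: r = r^2 * 21 mod 31 = 1^2 * 21 = 1*21 = 21
  bit 1 = 1: r = r^2 * 21 mod 31 = 21^2 * 21 = 7*21 = 23
  bit 2 = 0: r = r^2 mod 31 = 23^2 = 2
  -> s = B^a = 2

Answer: 2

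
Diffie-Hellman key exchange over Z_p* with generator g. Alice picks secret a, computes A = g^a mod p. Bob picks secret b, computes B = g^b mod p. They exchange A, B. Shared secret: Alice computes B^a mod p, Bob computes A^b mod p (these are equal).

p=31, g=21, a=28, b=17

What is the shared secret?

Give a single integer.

Answer: 19

Derivation:
A = 21^28 mod 31  (bits of 28 = 11100)
  bit 0 = 1: r = r^2 * 21 mod 31 = 1^2 * 21 = 1*21 = 21
  bit 1 = 1: r = r^2 * 21 mod 31 = 21^2 * 21 = 7*21 = 23
  bit 2 = 1: r = r^2 * 21 mod 31 = 23^2 * 21 = 2*21 = 11
  bit 3 = 0: r = r^2 mod 31 = 11^2 = 28
  bit 4 = 0: r = r^2 mod 31 = 28^2 = 9
  -> A = 9
B = 21^17 mod 31  (bits of 17 = 10001)
  bit 0 = 1: r = r^2 * 21 mod 31 = 1^2 * 21 = 1*21 = 21
  bit 1 = 0: r = r^2 mod 31 = 21^2 = 7
  bit 2 = 0: r = r^2 mod 31 = 7^2 = 18
  bit 3 = 0: r = r^2 mod 31 = 18^2 = 14
  bit 4 = 1: r = r^2 * 21 mod 31 = 14^2 * 21 = 10*21 = 24
  -> B = 24
s = B^a = 24^28 mod 31  (bits of 28 = 11100)
  bit 0 = 1: r = r^2 * 24 mod 31 = 1^2 * 24 = 1*24 = 24
  bit 1 = 1: r = r^2 * 24 mod 31 = 24^2 * 24 = 18*24 = 29
  bit 2 = 1: r = r^2 * 24 mod 31 = 29^2 * 24 = 4*24 = 3
  bit 3 = 0: r = r^2 mod 31 = 3^2 = 9
  bit 4 = 0: r = r^2 mod 31 = 9^2 = 19
  -> s = B^a = 19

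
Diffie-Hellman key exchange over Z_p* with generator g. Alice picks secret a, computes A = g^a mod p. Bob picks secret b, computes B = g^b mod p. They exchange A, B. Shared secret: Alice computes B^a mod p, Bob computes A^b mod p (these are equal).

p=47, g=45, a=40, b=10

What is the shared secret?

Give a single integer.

Answer: 42

Derivation:
A = 45^40 mod 47  (bits of 40 = 101000)
  bit 0 = 1: r = r^2 * 45 mod 47 = 1^2 * 45 = 1*45 = 45
  bit 1 = 0: r = r^2 mod 47 = 45^2 = 4
  bit 2 = 1: r = r^2 * 45 mod 47 = 4^2 * 45 = 16*45 = 15
  bit 3 = 0: r = r^2 mod 47 = 15^2 = 37
  bit 4 = 0: r = r^2 mod 47 = 37^2 = 6
  bit 5 = 0: r = r^2 mod 47 = 6^2 = 36
  -> A = 36
B = 45^10 mod 47  (bits of 10 = 1010)
  bit 0 = 1: r = r^2 * 45 mod 47 = 1^2 * 45 = 1*45 = 45
  bit 1 = 0: r = r^2 mod 47 = 45^2 = 4
  bit 2 = 1: r = r^2 * 45 mod 47 = 4^2 * 45 = 16*45 = 15
  bit 3 = 0: r = r^2 mod 47 = 15^2 = 37
  -> B = 37
s = B^a = 37^40 mod 47  (bits of 40 = 101000)
  bit 0 = 1: r = r^2 * 37 mod 47 = 1^2 * 37 = 1*37 = 37
  bit 1 = 0: r = r^2 mod 47 = 37^2 = 6
  bit 2 = 1: r = r^2 * 37 mod 47 = 6^2 * 37 = 36*37 = 16
  bit 3 = 0: r = r^2 mod 47 = 16^2 = 21
  bit 4 = 0: r = r^2 mod 47 = 21^2 = 18
  bit 5 = 0: r = r^2 mod 47 = 18^2 = 42
  -> s = B^a = 42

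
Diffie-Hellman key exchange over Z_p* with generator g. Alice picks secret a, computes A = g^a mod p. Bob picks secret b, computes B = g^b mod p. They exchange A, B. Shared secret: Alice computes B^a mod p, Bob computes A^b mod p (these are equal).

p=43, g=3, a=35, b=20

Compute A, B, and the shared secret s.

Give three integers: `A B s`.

A = 3^35 mod 43  (bits of 35 = 100011)
  bit 0 = 1: r = r^2 * 3 mod 43 = 1^2 * 3 = 1*3 = 3
  bit 1 = 0: r = r^2 mod 43 = 3^2 = 9
  bit 2 = 0: r = r^2 mod 43 = 9^2 = 38
  bit 3 = 0: r = r^2 mod 43 = 38^2 = 25
  bit 4 = 1: r = r^2 * 3 mod 43 = 25^2 * 3 = 23*3 = 26
  bit 5 = 1: r = r^2 * 3 mod 43 = 26^2 * 3 = 31*3 = 7
  -> A = 7
B = 3^20 mod 43  (bits of 20 = 10100)
  bit 0 = 1: r = r^2 * 3 mod 43 = 1^2 * 3 = 1*3 = 3
  bit 1 = 0: r = r^2 mod 43 = 3^2 = 9
  bit 2 = 1: r = r^2 * 3 mod 43 = 9^2 * 3 = 38*3 = 28
  bit 3 = 0: r = r^2 mod 43 = 28^2 = 10
  bit 4 = 0: r = r^2 mod 43 = 10^2 = 14
  -> B = 14
s = B^a = 14^35 mod 43  (bits of 35 = 100011)
  bit 0 = 1: r = r^2 * 14 mod 43 = 1^2 * 14 = 1*14 = 14
  bit 1 = 0: r = r^2 mod 43 = 14^2 = 24
  bit 2 = 0: r = r^2 mod 43 = 24^2 = 17
  bit 3 = 0: r = r^2 mod 43 = 17^2 = 31
  bit 4 = 1: r = r^2 * 14 mod 43 = 31^2 * 14 = 15*14 = 38
  bit 5 = 1: r = r^2 * 14 mod 43 = 38^2 * 14 = 25*14 = 6
  -> s = B^a = 6

Answer: 7 14 6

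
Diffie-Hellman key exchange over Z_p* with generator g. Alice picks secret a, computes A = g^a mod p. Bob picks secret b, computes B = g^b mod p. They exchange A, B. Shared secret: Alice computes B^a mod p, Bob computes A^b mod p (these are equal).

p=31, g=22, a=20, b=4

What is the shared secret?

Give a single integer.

Answer: 25

Derivation:
A = 22^20 mod 31  (bits of 20 = 10100)
  bit 0 = 1: r = r^2 * 22 mod 31 = 1^2 * 22 = 1*22 = 22
  bit 1 = 0: r = r^2 mod 31 = 22^2 = 19
  bit 2 = 1: r = r^2 * 22 mod 31 = 19^2 * 22 = 20*22 = 6
  bit 3 = 0: r = r^2 mod 31 = 6^2 = 5
  bit 4 = 0: r = r^2 mod 31 = 5^2 = 25
  -> A = 25
B = 22^4 mod 31  (bits of 4 = 100)
  bit 0 = 1: r = r^2 * 22 mod 31 = 1^2 * 22 = 1*22 = 22
  bit 1 = 0: r = r^2 mod 31 = 22^2 = 19
  bit 2 = 0: r = r^2 mod 31 = 19^2 = 20
  -> B = 20
s = B^a = 20^20 mod 31  (bits of 20 = 10100)
  bit 0 = 1: r = r^2 * 20 mod 31 = 1^2 * 20 = 1*20 = 20
  bit 1 = 0: r = r^2 mod 31 = 20^2 = 28
  bit 2 = 1: r = r^2 * 20 mod 31 = 28^2 * 20 = 9*20 = 25
  bit 3 = 0: r = r^2 mod 31 = 25^2 = 5
  bit 4 = 0: r = r^2 mod 31 = 5^2 = 25
  -> s = B^a = 25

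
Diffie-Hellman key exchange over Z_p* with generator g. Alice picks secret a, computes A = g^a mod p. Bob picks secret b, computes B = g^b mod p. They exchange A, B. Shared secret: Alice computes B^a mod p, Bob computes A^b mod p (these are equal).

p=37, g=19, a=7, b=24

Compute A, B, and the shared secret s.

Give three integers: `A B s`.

A = 19^7 mod 37  (bits of 7 = 111)
  bit 0 = 1: r = r^2 * 19 mod 37 = 1^2 * 19 = 1*19 = 19
  bit 1 = 1: r = r^2 * 19 mod 37 = 19^2 * 19 = 28*19 = 14
  bit 2 = 1: r = r^2 * 19 mod 37 = 14^2 * 19 = 11*19 = 24
  -> A = 24
B = 19^24 mod 37  (bits of 24 = 11000)
  bit 0 = 1: r = r^2 * 19 mod 37 = 1^2 * 19 = 1*19 = 19
  bit 1 = 1: r = r^2 * 19 mod 37 = 19^2 * 19 = 28*19 = 14
  bit 2 = 0: r = r^2 mod 37 = 14^2 = 11
  bit 3 = 0: r = r^2 mod 37 = 11^2 = 10
  bit 4 = 0: r = r^2 mod 37 = 10^2 = 26
  -> B = 26
s = B^a = 26^7 mod 37  (bits of 7 = 111)
  bit 0 = 1: r = r^2 * 26 mod 37 = 1^2 * 26 = 1*26 = 26
  bit 1 = 1: r = r^2 * 26 mod 37 = 26^2 * 26 = 10*26 = 1
  bit 2 = 1: r = r^2 * 26 mod 37 = 1^2 * 26 = 1*26 = 26
  -> s = B^a = 26

Answer: 24 26 26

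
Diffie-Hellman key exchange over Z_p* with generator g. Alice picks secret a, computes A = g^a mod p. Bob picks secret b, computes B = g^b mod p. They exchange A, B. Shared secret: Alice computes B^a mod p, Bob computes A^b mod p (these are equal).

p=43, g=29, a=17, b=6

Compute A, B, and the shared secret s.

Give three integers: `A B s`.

Answer: 5 21 16

Derivation:
A = 29^17 mod 43  (bits of 17 = 10001)
  bit 0 = 1: r = r^2 * 29 mod 43 = 1^2 * 29 = 1*29 = 29
  bit 1 = 0: r = r^2 mod 43 = 29^2 = 24
  bit 2 = 0: r = r^2 mod 43 = 24^2 = 17
  bit 3 = 0: r = r^2 mod 43 = 17^2 = 31
  bit 4 = 1: r = r^2 * 29 mod 43 = 31^2 * 29 = 15*29 = 5
  -> A = 5
B = 29^6 mod 43  (bits of 6 = 110)
  bit 0 = 1: r = r^2 * 29 mod 43 = 1^2 * 29 = 1*29 = 29
  bit 1 = 1: r = r^2 * 29 mod 43 = 29^2 * 29 = 24*29 = 8
  bit 2 = 0: r = r^2 mod 43 = 8^2 = 21
  -> B = 21
s = B^a = 21^17 mod 43  (bits of 17 = 10001)
  bit 0 = 1: r = r^2 * 21 mod 43 = 1^2 * 21 = 1*21 = 21
  bit 1 = 0: r = r^2 mod 43 = 21^2 = 11
  bit 2 = 0: r = r^2 mod 43 = 11^2 = 35
  bit 3 = 0: r = r^2 mod 43 = 35^2 = 21
  bit 4 = 1: r = r^2 * 21 mod 43 = 21^2 * 21 = 11*21 = 16
  -> s = B^a = 16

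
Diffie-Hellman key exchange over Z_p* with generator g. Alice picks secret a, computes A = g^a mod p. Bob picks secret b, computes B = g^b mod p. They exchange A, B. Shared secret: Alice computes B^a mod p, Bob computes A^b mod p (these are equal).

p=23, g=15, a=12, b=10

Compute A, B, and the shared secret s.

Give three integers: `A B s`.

A = 15^12 mod 23  (bits of 12 = 1100)
  bit 0 = 1: r = r^2 * 15 mod 23 = 1^2 * 15 = 1*15 = 15
  bit 1 = 1: r = r^2 * 15 mod 23 = 15^2 * 15 = 18*15 = 17
  bit 2 = 0: r = r^2 mod 23 = 17^2 = 13
  bit 3 = 0: r = r^2 mod 23 = 13^2 = 8
  -> A = 8
B = 15^10 mod 23  (bits of 10 = 1010)
  bit 0 = 1: r = r^2 * 15 mod 23 = 1^2 * 15 = 1*15 = 15
  bit 1 = 0: r = r^2 mod 23 = 15^2 = 18
  bit 2 = 1: r = r^2 * 15 mod 23 = 18^2 * 15 = 2*15 = 7
  bit 3 = 0: r = r^2 mod 23 = 7^2 = 3
  -> B = 3
s = B^a = 3^12 mod 23  (bits of 12 = 1100)
  bit 0 = 1: r = r^2 * 3 mod 23 = 1^2 * 3 = 1*3 = 3
  bit 1 = 1: r = r^2 * 3 mod 23 = 3^2 * 3 = 9*3 = 4
  bit 2 = 0: r = r^2 mod 23 = 4^2 = 16
  bit 3 = 0: r = r^2 mod 23 = 16^2 = 3
  -> s = B^a = 3

Answer: 8 3 3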